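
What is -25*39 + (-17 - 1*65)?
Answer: -1057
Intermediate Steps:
-25*39 + (-17 - 1*65) = -975 + (-17 - 65) = -975 - 82 = -1057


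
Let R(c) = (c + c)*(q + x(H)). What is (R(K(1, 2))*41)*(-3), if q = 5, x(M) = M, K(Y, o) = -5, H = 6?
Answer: 13530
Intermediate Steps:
R(c) = 22*c (R(c) = (c + c)*(5 + 6) = (2*c)*11 = 22*c)
(R(K(1, 2))*41)*(-3) = ((22*(-5))*41)*(-3) = -110*41*(-3) = -4510*(-3) = 13530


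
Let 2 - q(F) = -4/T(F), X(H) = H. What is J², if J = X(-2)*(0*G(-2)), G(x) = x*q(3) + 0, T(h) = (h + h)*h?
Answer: 0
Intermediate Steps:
T(h) = 2*h² (T(h) = (2*h)*h = 2*h²)
q(F) = 2 + 2/F² (q(F) = 2 - (-4)/(2*F²) = 2 - (-4)*1/(2*F²) = 2 - (-2)/F² = 2 + 2/F²)
G(x) = 20*x/9 (G(x) = x*(2 + 2/3²) + 0 = x*(2 + 2*(⅑)) + 0 = x*(2 + 2/9) + 0 = x*(20/9) + 0 = 20*x/9 + 0 = 20*x/9)
J = 0 (J = -0*(20/9)*(-2) = -0*(-40)/9 = -2*0 = 0)
J² = 0² = 0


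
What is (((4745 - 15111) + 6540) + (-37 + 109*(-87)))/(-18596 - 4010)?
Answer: 6673/11303 ≈ 0.59037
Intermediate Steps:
(((4745 - 15111) + 6540) + (-37 + 109*(-87)))/(-18596 - 4010) = ((-10366 + 6540) + (-37 - 9483))/(-22606) = (-3826 - 9520)*(-1/22606) = -13346*(-1/22606) = 6673/11303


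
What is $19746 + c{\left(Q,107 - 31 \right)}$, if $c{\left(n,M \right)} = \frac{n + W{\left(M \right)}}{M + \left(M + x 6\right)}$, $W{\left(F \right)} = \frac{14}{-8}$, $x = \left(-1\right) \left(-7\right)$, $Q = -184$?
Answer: $\frac{15322153}{776} \approx 19745.0$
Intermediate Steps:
$x = 7$
$W{\left(F \right)} = - \frac{7}{4}$ ($W{\left(F \right)} = 14 \left(- \frac{1}{8}\right) = - \frac{7}{4}$)
$c{\left(n,M \right)} = \frac{- \frac{7}{4} + n}{42 + 2 M}$ ($c{\left(n,M \right)} = \frac{n - \frac{7}{4}}{M + \left(M + 7 \cdot 6\right)} = \frac{- \frac{7}{4} + n}{M + \left(M + 42\right)} = \frac{- \frac{7}{4} + n}{M + \left(42 + M\right)} = \frac{- \frac{7}{4} + n}{42 + 2 M}$)
$19746 + c{\left(Q,107 - 31 \right)} = 19746 + \frac{-7 + 4 \left(-184\right)}{8 \left(21 + \left(107 - 31\right)\right)} = 19746 + \frac{-7 - 736}{8 \left(21 + 76\right)} = 19746 + \frac{1}{8} \cdot \frac{1}{97} \left(-743\right) = 19746 - \frac{743}{776} = \frac{15322153}{776}$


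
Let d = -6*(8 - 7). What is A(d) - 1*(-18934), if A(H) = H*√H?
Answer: 18934 - 6*I*√6 ≈ 18934.0 - 14.697*I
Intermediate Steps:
d = -6 (d = -6*1 = -6)
A(H) = H^(3/2)
A(d) - 1*(-18934) = (-6)^(3/2) - 1*(-18934) = -6*I*√6 + 18934 = 18934 - 6*I*√6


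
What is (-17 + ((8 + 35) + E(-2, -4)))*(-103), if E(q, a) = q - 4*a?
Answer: -4120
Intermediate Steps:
(-17 + ((8 + 35) + E(-2, -4)))*(-103) = (-17 + ((8 + 35) + (-2 - 4*(-4))))*(-103) = (-17 + (43 + (-2 + 16)))*(-103) = (-17 + (43 + 14))*(-103) = (-17 + 57)*(-103) = 40*(-103) = -4120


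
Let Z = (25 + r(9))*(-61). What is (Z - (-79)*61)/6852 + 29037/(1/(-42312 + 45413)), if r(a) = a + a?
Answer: 51414974010/571 ≈ 9.0044e+7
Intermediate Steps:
r(a) = 2*a
Z = -2623 (Z = (25 + 2*9)*(-61) = (25 + 18)*(-61) = 43*(-61) = -2623)
(Z - (-79)*61)/6852 + 29037/(1/(-42312 + 45413)) = (-2623 - (-79)*61)/6852 + 29037/(1/(-42312 + 45413)) = (-2623 - 1*(-4819))*(1/6852) + 29037/(1/3101) = (-2623 + 4819)*(1/6852) + 29037/(1/3101) = 2196*(1/6852) + 29037*3101 = 183/571 + 90043737 = 51414974010/571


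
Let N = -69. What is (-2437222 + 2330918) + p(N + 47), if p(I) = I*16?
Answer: -106656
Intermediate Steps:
p(I) = 16*I
(-2437222 + 2330918) + p(N + 47) = (-2437222 + 2330918) + 16*(-69 + 47) = -106304 + 16*(-22) = -106304 - 352 = -106656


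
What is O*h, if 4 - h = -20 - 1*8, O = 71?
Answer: 2272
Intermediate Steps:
h = 32 (h = 4 - (-20 - 1*8) = 4 - (-20 - 8) = 4 - 1*(-28) = 4 + 28 = 32)
O*h = 71*32 = 2272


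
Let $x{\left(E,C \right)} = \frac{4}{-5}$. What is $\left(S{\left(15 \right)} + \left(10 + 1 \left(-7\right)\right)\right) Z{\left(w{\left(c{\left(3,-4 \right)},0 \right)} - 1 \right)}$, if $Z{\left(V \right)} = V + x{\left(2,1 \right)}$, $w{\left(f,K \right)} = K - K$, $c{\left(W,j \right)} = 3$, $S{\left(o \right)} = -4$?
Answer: $\frac{9}{5} \approx 1.8$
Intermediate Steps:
$x{\left(E,C \right)} = - \frac{4}{5}$ ($x{\left(E,C \right)} = 4 \left(- \frac{1}{5}\right) = - \frac{4}{5}$)
$w{\left(f,K \right)} = 0$
$Z{\left(V \right)} = - \frac{4}{5} + V$ ($Z{\left(V \right)} = V - \frac{4}{5} = - \frac{4}{5} + V$)
$\left(S{\left(15 \right)} + \left(10 + 1 \left(-7\right)\right)\right) Z{\left(w{\left(c{\left(3,-4 \right)},0 \right)} - 1 \right)} = \left(-4 + \left(10 + 1 \left(-7\right)\right)\right) \left(- \frac{4}{5} + \left(0 - 1\right)\right) = \left(-4 + \left(10 - 7\right)\right) \left(- \frac{4}{5} + \left(0 - 1\right)\right) = \left(-4 + 3\right) \left(- \frac{4}{5} - 1\right) = \left(-1\right) \left(- \frac{9}{5}\right) = \frac{9}{5}$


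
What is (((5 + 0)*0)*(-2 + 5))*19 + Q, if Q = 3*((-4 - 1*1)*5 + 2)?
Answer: -69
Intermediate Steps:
Q = -69 (Q = 3*((-4 - 1)*5 + 2) = 3*(-5*5 + 2) = 3*(-25 + 2) = 3*(-23) = -69)
(((5 + 0)*0)*(-2 + 5))*19 + Q = (((5 + 0)*0)*(-2 + 5))*19 - 69 = ((5*0)*3)*19 - 69 = (0*3)*19 - 69 = 0*19 - 69 = 0 - 69 = -69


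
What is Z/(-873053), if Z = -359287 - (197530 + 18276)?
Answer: 575093/873053 ≈ 0.65872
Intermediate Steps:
Z = -575093 (Z = -359287 - 1*215806 = -359287 - 215806 = -575093)
Z/(-873053) = -575093/(-873053) = -575093*(-1/873053) = 575093/873053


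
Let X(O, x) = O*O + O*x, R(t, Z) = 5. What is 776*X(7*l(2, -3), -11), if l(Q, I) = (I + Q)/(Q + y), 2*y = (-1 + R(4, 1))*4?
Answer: 158886/25 ≈ 6355.4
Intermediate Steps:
y = 8 (y = ((-1 + 5)*4)/2 = (4*4)/2 = (1/2)*16 = 8)
l(Q, I) = (I + Q)/(8 + Q) (l(Q, I) = (I + Q)/(Q + 8) = (I + Q)/(8 + Q))
X(O, x) = O**2 + O*x
776*X(7*l(2, -3), -11) = 776*((7*((-3 + 2)/(8 + 2)))*(7*((-3 + 2)/(8 + 2)) - 11)) = 776*((7*(-1/10))*(7*(-1/10) - 11)) = 776*(-7*(-7/10 - 11)/10) = 776*(-7/10*(-117/10)) = 776*(819/100) = 158886/25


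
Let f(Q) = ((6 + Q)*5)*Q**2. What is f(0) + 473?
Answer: 473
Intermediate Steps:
f(Q) = Q**2*(30 + 5*Q) (f(Q) = (30 + 5*Q)*Q**2 = Q**2*(30 + 5*Q))
f(0) + 473 = 5*0**2*(6 + 0) + 473 = 5*0*6 + 473 = 0 + 473 = 473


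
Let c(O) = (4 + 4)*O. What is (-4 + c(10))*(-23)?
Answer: -1748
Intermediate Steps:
c(O) = 8*O
(-4 + c(10))*(-23) = (-4 + 8*10)*(-23) = (-4 + 80)*(-23) = 76*(-23) = -1748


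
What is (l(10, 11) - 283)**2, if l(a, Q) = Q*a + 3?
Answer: 28900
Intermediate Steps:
l(a, Q) = 3 + Q*a
(l(10, 11) - 283)**2 = ((3 + 11*10) - 283)**2 = ((3 + 110) - 283)**2 = (113 - 283)**2 = (-170)**2 = 28900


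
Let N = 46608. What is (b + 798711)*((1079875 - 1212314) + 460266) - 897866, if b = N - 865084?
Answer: -6480398521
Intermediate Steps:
b = -818476 (b = 46608 - 865084 = -818476)
(b + 798711)*((1079875 - 1212314) + 460266) - 897866 = (-818476 + 798711)*((1079875 - 1212314) + 460266) - 897866 = -19765*(-132439 + 460266) - 897866 = -19765*327827 - 897866 = -6479500655 - 897866 = -6480398521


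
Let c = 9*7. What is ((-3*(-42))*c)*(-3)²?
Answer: 71442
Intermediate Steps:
c = 63
((-3*(-42))*c)*(-3)² = (-3*(-42)*63)*(-3)² = (126*63)*9 = 7938*9 = 71442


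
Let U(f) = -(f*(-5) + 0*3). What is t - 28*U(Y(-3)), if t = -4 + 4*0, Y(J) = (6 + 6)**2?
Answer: -20164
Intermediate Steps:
Y(J) = 144 (Y(J) = 12**2 = 144)
t = -4 (t = -4 + 0 = -4)
U(f) = 5*f (U(f) = -(-5*f + 0) = -(-5)*f = 5*f)
t - 28*U(Y(-3)) = -4 - 140*144 = -4 - 28*720 = -4 - 20160 = -20164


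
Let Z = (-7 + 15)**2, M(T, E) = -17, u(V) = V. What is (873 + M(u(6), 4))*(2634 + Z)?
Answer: 2309488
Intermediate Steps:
Z = 64 (Z = 8**2 = 64)
(873 + M(u(6), 4))*(2634 + Z) = (873 - 17)*(2634 + 64) = 856*2698 = 2309488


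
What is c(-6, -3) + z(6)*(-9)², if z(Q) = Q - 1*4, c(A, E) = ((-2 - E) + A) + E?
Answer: 154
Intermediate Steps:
c(A, E) = -2 + A (c(A, E) = (-2 + A - E) + E = -2 + A)
z(Q) = -4 + Q (z(Q) = Q - 4 = -4 + Q)
c(-6, -3) + z(6)*(-9)² = (-2 - 6) + (-4 + 6)*(-9)² = -8 + 2*81 = -8 + 162 = 154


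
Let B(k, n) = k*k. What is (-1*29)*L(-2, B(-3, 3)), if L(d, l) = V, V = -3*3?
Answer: 261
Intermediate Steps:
B(k, n) = k²
V = -9
L(d, l) = -9
(-1*29)*L(-2, B(-3, 3)) = -1*29*(-9) = -29*(-9) = 261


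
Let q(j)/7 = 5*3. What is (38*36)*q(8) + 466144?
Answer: 609784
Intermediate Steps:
q(j) = 105 (q(j) = 7*(5*3) = 7*15 = 105)
(38*36)*q(8) + 466144 = (38*36)*105 + 466144 = 1368*105 + 466144 = 143640 + 466144 = 609784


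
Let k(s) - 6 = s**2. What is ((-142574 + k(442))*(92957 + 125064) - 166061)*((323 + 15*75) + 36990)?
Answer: 442439471036890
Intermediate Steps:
k(s) = 6 + s**2
((-142574 + k(442))*(92957 + 125064) - 166061)*((323 + 15*75) + 36990) = ((-142574 + (6 + 442**2))*(92957 + 125064) - 166061)*((323 + 15*75) + 36990) = ((-142574 + (6 + 195364))*218021 - 166061)*((323 + 1125) + 36990) = ((-142574 + 195370)*218021 - 166061)*(1448 + 36990) = (52796*218021 - 166061)*38438 = (11510636716 - 166061)*38438 = 11510470655*38438 = 442439471036890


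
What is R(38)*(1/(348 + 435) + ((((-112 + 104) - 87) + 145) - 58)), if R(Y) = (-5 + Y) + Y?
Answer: -444673/783 ≈ -567.91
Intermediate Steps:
R(Y) = -5 + 2*Y
R(38)*(1/(348 + 435) + ((((-112 + 104) - 87) + 145) - 58)) = (-5 + 2*38)*(1/(348 + 435) + ((((-112 + 104) - 87) + 145) - 58)) = (-5 + 76)*(1/783 + (((-8 - 87) + 145) - 58)) = 71*(1/783 + ((-95 + 145) - 58)) = 71*(1/783 + (50 - 58)) = 71*(1/783 - 8) = 71*(-6263/783) = -444673/783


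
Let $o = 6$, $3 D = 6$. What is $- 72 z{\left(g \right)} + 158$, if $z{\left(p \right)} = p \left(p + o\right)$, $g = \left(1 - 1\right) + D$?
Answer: $-994$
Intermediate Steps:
$D = 2$ ($D = \frac{1}{3} \cdot 6 = 2$)
$g = 2$ ($g = \left(1 - 1\right) + 2 = 0 + 2 = 2$)
$z{\left(p \right)} = p \left(6 + p\right)$ ($z{\left(p \right)} = p \left(p + 6\right) = p \left(6 + p\right)$)
$- 72 z{\left(g \right)} + 158 = - 72 \cdot 2 \left(6 + 2\right) + 158 = - 72 \cdot 2 \cdot 8 + 158 = \left(-72\right) 16 + 158 = -1152 + 158 = -994$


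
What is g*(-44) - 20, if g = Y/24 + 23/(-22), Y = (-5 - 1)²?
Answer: -40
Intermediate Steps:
Y = 36 (Y = (-6)² = 36)
g = 5/11 (g = 36/24 + 23/(-22) = 36*(1/24) + 23*(-1/22) = 3/2 - 23/22 = 5/11 ≈ 0.45455)
g*(-44) - 20 = (5/11)*(-44) - 20 = -20 - 20 = -40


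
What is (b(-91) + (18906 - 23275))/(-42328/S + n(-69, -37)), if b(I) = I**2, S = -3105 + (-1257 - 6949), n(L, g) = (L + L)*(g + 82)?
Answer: -22124316/35099491 ≈ -0.63033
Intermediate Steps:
n(L, g) = 2*L*(82 + g) (n(L, g) = (2*L)*(82 + g) = 2*L*(82 + g))
S = -11311 (S = -3105 - 8206 = -11311)
(b(-91) + (18906 - 23275))/(-42328/S + n(-69, -37)) = ((-91)**2 + (18906 - 23275))/(-42328/(-11311) + 2*(-69)*(82 - 37)) = (8281 - 4369)/(-42328*(-1/11311) + 2*(-69)*45) = 3912/(42328/11311 - 6210) = 3912/(-70198982/11311) = 3912*(-11311/70198982) = -22124316/35099491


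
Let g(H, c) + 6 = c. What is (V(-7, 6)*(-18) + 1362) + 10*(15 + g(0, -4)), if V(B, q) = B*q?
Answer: 2168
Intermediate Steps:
g(H, c) = -6 + c
(V(-7, 6)*(-18) + 1362) + 10*(15 + g(0, -4)) = (-7*6*(-18) + 1362) + 10*(15 + (-6 - 4)) = (-42*(-18) + 1362) + 10*(15 - 10) = (756 + 1362) + 10*5 = 2118 + 50 = 2168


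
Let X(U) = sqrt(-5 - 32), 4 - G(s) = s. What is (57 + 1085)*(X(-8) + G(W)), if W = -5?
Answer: 10278 + 1142*I*sqrt(37) ≈ 10278.0 + 6946.5*I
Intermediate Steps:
G(s) = 4 - s
X(U) = I*sqrt(37) (X(U) = sqrt(-37) = I*sqrt(37))
(57 + 1085)*(X(-8) + G(W)) = (57 + 1085)*(I*sqrt(37) + (4 - 1*(-5))) = 1142*(I*sqrt(37) + (4 + 5)) = 1142*(I*sqrt(37) + 9) = 1142*(9 + I*sqrt(37)) = 10278 + 1142*I*sqrt(37)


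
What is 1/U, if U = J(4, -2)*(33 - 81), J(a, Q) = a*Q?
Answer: 1/384 ≈ 0.0026042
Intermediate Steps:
J(a, Q) = Q*a
U = 384 (U = (-2*4)*(33 - 81) = -8*(-48) = 384)
1/U = 1/384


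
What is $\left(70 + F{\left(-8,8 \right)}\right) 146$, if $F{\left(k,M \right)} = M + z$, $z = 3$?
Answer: $11826$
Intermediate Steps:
$F{\left(k,M \right)} = 3 + M$ ($F{\left(k,M \right)} = M + 3 = 3 + M$)
$\left(70 + F{\left(-8,8 \right)}\right) 146 = \left(70 + \left(3 + 8\right)\right) 146 = \left(70 + 11\right) 146 = 81 \cdot 146 = 11826$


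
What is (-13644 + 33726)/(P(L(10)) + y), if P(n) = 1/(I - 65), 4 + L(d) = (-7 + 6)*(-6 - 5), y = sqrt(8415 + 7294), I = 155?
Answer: -540/38017 + 48600*sqrt(15709)/38017 ≈ 160.21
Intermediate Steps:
y = sqrt(15709) ≈ 125.34
L(d) = 7 (L(d) = -4 + (-7 + 6)*(-6 - 5) = -4 - 1*(-11) = -4 + 11 = 7)
P(n) = 1/90 (P(n) = 1/(155 - 65) = 1/90)
(-13644 + 33726)/(P(L(10)) + y) = (-13644 + 33726)/(1/90 + sqrt(15709)) = 20082/(1/90 + sqrt(15709))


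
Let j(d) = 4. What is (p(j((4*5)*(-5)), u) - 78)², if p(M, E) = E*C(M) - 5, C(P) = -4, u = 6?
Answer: 11449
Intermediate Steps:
p(M, E) = -5 - 4*E (p(M, E) = E*(-4) - 5 = -4*E - 5 = -5 - 4*E)
(p(j((4*5)*(-5)), u) - 78)² = ((-5 - 4*6) - 78)² = ((-5 - 24) - 78)² = (-29 - 78)² = (-107)² = 11449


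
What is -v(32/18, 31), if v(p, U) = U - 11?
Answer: -20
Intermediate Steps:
v(p, U) = -11 + U
-v(32/18, 31) = -(-11 + 31) = -1*20 = -20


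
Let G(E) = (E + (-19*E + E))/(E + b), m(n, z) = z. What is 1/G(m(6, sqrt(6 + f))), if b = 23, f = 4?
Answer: -1/17 - 23*sqrt(10)/170 ≈ -0.48666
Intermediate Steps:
G(E) = -17*E/(23 + E) (G(E) = (E + (-19*E + E))/(E + 23) = (E - 18*E)/(23 + E) = (-17*E)/(23 + E) = -17*E/(23 + E))
1/G(m(6, sqrt(6 + f))) = 1/(-17*sqrt(6 + 4)/(23 + sqrt(6 + 4))) = 1/(-17*sqrt(10)/(23 + sqrt(10))) = -sqrt(10)*(23 + sqrt(10))/170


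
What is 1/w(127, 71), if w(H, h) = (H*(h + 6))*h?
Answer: 1/694309 ≈ 1.4403e-6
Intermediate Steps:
w(H, h) = H*h*(6 + h) (w(H, h) = (H*(6 + h))*h = H*h*(6 + h))
1/w(127, 71) = 1/(127*71*(6 + 71)) = 1/(127*71*77) = 1/694309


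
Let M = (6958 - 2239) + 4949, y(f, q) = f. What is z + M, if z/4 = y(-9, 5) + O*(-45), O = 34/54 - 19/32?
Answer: 231013/24 ≈ 9625.5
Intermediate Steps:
O = 31/864 (O = 34*(1/54) - 19*1/32 = 17/27 - 19/32 = 31/864 ≈ 0.035880)
M = 9668 (M = 4719 + 4949 = 9668)
z = -1019/24 (z = 4*(-9 + (31/864)*(-45)) = 4*(-9 - 155/96) = 4*(-1019/96) = -1019/24 ≈ -42.458)
z + M = -1019/24 + 9668 = 231013/24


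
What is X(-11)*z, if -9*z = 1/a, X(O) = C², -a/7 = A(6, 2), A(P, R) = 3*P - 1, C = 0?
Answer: 0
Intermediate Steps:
A(P, R) = -1 + 3*P
a = -119 (a = -7*(-1 + 3*6) = -7*(-1 + 18) = -7*17 = -119)
X(O) = 0 (X(O) = 0² = 0)
z = 1/1071 (z = -⅑/(-119) = -⅑*(-1/119) = 1/1071 ≈ 0.00093371)
X(-11)*z = 0*(1/1071) = 0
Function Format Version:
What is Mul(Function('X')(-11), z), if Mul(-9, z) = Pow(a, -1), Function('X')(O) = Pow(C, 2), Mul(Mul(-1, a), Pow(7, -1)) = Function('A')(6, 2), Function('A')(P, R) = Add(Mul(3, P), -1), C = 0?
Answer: 0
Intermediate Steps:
Function('A')(P, R) = Add(-1, Mul(3, P))
a = -119 (a = Mul(-7, Add(-1, Mul(3, 6))) = Mul(-7, Add(-1, 18)) = Mul(-7, 17) = -119)
Function('X')(O) = 0 (Function('X')(O) = Pow(0, 2) = 0)
z = Rational(1, 1071) (z = Mul(Rational(-1, 9), Pow(-119, -1)) = Mul(Rational(-1, 9), Rational(-1, 119)) = Rational(1, 1071) ≈ 0.00093371)
Mul(Function('X')(-11), z) = Mul(0, Rational(1, 1071)) = 0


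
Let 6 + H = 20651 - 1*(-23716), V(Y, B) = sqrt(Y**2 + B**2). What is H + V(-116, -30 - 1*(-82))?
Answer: 44361 + 4*sqrt(1010) ≈ 44488.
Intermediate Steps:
V(Y, B) = sqrt(B**2 + Y**2)
H = 44361 (H = -6 + (20651 - 1*(-23716)) = -6 + (20651 + 23716) = -6 + 44367 = 44361)
H + V(-116, -30 - 1*(-82)) = 44361 + sqrt((-30 - 1*(-82))**2 + (-116)**2) = 44361 + sqrt((-30 + 82)**2 + 13456) = 44361 + sqrt(52**2 + 13456) = 44361 + sqrt(2704 + 13456) = 44361 + sqrt(16160) = 44361 + 4*sqrt(1010)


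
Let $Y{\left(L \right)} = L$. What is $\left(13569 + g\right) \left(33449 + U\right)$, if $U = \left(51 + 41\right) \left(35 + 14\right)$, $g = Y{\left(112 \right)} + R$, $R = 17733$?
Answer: $1192381198$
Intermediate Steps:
$g = 17845$ ($g = 112 + 17733 = 17845$)
$U = 4508$ ($U = 92 \cdot 49 = 4508$)
$\left(13569 + g\right) \left(33449 + U\right) = \left(13569 + 17845\right) \left(33449 + 4508\right) = 31414 \cdot 37957 = 1192381198$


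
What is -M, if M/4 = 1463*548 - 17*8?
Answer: -3206352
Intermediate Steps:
M = 3206352 (M = 4*(1463*548 - 17*8) = 4*(801724 - 136) = 4*801588 = 3206352)
-M = -1*3206352 = -3206352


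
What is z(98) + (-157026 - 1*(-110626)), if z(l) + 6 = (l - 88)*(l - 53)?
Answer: -45956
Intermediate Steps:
z(l) = -6 + (-88 + l)*(-53 + l) (z(l) = -6 + (l - 88)*(l - 53) = -6 + (-88 + l)*(-53 + l))
z(98) + (-157026 - 1*(-110626)) = (4658 + 98² - 141*98) + (-157026 - 1*(-110626)) = (4658 + 9604 - 13818) + (-157026 + 110626) = 444 - 46400 = -45956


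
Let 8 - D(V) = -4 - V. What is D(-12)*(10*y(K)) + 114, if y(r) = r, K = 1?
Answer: 114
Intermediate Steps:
D(V) = 12 + V (D(V) = 8 - (-4 - V) = 8 + (4 + V) = 12 + V)
D(-12)*(10*y(K)) + 114 = (12 - 12)*(10*1) + 114 = 0*10 + 114 = 0 + 114 = 114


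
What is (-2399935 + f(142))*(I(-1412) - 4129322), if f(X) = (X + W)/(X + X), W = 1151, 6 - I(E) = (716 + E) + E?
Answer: 703255862015094/71 ≈ 9.9050e+12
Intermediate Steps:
I(E) = -710 - 2*E (I(E) = 6 - ((716 + E) + E) = 6 - (716 + 2*E) = 6 + (-716 - 2*E) = -710 - 2*E)
f(X) = (1151 + X)/(2*X) (f(X) = (X + 1151)/(X + X) = (1151 + X)/((2*X)) = (1151 + X)*(1/(2*X)) = (1151 + X)/(2*X))
(-2399935 + f(142))*(I(-1412) - 4129322) = (-2399935 + (1/2)*(1151 + 142)/142)*((-710 - 2*(-1412)) - 4129322) = (-2399935 + (1/2)*(1/142)*1293)*((-710 + 2824) - 4129322) = (-2399935 + 1293/284)*(2114 - 4129322) = -681580247/284*(-4127208) = 703255862015094/71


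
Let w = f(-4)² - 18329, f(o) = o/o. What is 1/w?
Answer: -1/18328 ≈ -5.4561e-5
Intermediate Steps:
f(o) = 1
w = -18328 (w = 1² - 18329 = 1 - 18329 = -18328)
1/w = 1/(-18328) = -1/18328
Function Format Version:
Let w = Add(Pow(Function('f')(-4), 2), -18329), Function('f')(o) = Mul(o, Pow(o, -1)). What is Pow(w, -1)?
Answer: Rational(-1, 18328) ≈ -5.4561e-5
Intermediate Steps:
Function('f')(o) = 1
w = -18328 (w = Add(Pow(1, 2), -18329) = Add(1, -18329) = -18328)
Pow(w, -1) = Pow(-18328, -1) = Rational(-1, 18328)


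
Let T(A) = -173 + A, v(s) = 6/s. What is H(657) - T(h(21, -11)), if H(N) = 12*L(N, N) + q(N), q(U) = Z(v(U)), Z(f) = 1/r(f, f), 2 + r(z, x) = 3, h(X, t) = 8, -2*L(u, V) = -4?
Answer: 190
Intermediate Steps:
L(u, V) = 2 (L(u, V) = -½*(-4) = 2)
r(z, x) = 1 (r(z, x) = -2 + 3 = 1)
Z(f) = 1 (Z(f) = 1/1 = 1)
q(U) = 1
H(N) = 25 (H(N) = 12*2 + 1 = 24 + 1 = 25)
H(657) - T(h(21, -11)) = 25 - (-173 + 8) = 25 - 1*(-165) = 25 + 165 = 190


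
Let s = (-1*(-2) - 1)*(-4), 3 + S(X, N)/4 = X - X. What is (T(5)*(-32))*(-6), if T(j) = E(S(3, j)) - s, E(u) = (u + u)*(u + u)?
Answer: 111360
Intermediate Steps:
S(X, N) = -12 (S(X, N) = -12 + 4*(X - X) = -12 + 4*0 = -12 + 0 = -12)
E(u) = 4*u**2 (E(u) = (2*u)*(2*u) = 4*u**2)
s = -4 (s = (2 - 1)*(-4) = 1*(-4) = -4)
T(j) = 580 (T(j) = 4*(-12)**2 - 1*(-4) = 4*144 + 4 = 576 + 4 = 580)
(T(5)*(-32))*(-6) = (580*(-32))*(-6) = -18560*(-6) = 111360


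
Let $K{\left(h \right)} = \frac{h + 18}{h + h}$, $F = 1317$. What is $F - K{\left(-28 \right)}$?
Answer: $\frac{36871}{28} \approx 1316.8$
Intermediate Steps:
$K{\left(h \right)} = \frac{18 + h}{2 h}$
$F - K{\left(-28 \right)} = 1317 - \frac{18 - 28}{2 \left(-28\right)} = 1317 - \frac{1}{2} \left(- \frac{1}{28}\right) \left(-10\right) = 1317 - \frac{5}{28} = \frac{36871}{28}$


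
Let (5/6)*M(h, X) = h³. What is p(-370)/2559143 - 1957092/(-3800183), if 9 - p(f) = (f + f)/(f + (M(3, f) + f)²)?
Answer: 7112323176439161491/13810257731850968943 ≈ 0.51500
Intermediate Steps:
M(h, X) = 6*h³/5
p(f) = 9 - 2*f/(f + (162/5 + f)²) (p(f) = 9 - (f + f)/(f + ((6/5)*3³ + f)²) = 9 - 2*f/(f + ((6/5)*27 + f)²) = 9 - 2*f/(f + (162/5 + f)²))
p(-370)/2559143 - 1957092/(-3800183) = ((236196 + 225*(-370)² + 14755*(-370))/(26244 + 25*(-370)² + 1645*(-370)))/2559143 - 1957092/(-3800183) = ((236196 + 225*136900 - 5459350)/(26244 + 25*136900 - 608650))*(1/2559143) - 1957092*(-1/3800183) = ((236196 + 30802500 - 5459350)/(26244 + 3422500 - 608650))*(1/2559143) + 1957092/3800183 = (25579346/2840094)*(1/2559143) + 1957092/3800183 = ((1/2840094)*25579346)*(1/2559143) + 1957092/3800183 = (12789673/1420047)*(1/2559143) + 1957092/3800183 = 12789673/3634103339721 + 1957092/3800183 = 7112323176439161491/13810257731850968943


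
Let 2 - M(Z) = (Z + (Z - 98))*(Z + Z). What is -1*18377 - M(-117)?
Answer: 59309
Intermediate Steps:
M(Z) = 2 - 2*Z*(-98 + 2*Z) (M(Z) = 2 - (Z + (Z - 98))*(Z + Z) = 2 - (Z + (-98 + Z))*2*Z = 2 - (-98 + 2*Z)*2*Z = 2 - 2*Z*(-98 + 2*Z))
-1*18377 - M(-117) = -1*18377 - (2 - 4*(-117)**2 + 196*(-117)) = -18377 - (2 - 4*13689 - 22932) = -18377 - (2 - 54756 - 22932) = -18377 - 1*(-77686) = -18377 + 77686 = 59309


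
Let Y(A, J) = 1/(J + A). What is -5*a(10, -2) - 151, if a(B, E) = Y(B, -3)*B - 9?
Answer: -792/7 ≈ -113.14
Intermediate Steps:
Y(A, J) = 1/(A + J)
a(B, E) = -9 + B/(-3 + B) (a(B, E) = B/(B - 3) - 9 = B/(-3 + B) - 9 = -9 + B/(-3 + B))
-5*a(10, -2) - 151 = -5*(27 - 8*10)/(-3 + 10) - 151 = -5*(27 - 80)/7 - 151 = -5*(-53)/7 - 151 = -5*(-53/7) - 151 = 265/7 - 151 = -792/7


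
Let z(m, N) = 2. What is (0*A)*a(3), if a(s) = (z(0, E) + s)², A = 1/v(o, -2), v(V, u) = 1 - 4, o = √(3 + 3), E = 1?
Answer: 0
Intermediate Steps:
o = √6 ≈ 2.4495
v(V, u) = -3
A = -⅓ (A = 1/(-3) = -⅓ ≈ -0.33333)
a(s) = (2 + s)²
(0*A)*a(3) = (0*(-⅓))*(2 + 3)² = 0*5² = 0*25 = 0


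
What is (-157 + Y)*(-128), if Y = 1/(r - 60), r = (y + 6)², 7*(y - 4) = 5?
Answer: 53951488/2685 ≈ 20094.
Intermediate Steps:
y = 33/7 (y = 4 + (⅐)*5 = 4 + 5/7 = 33/7 ≈ 4.7143)
r = 5625/49 (r = (33/7 + 6)² = (75/7)² = 5625/49 ≈ 114.80)
Y = 49/2685 (Y = 1/(5625/49 - 60) = 1/(2685/49) = 49/2685 ≈ 0.018250)
(-157 + Y)*(-128) = (-157 + 49/2685)*(-128) = -421496/2685*(-128) = 53951488/2685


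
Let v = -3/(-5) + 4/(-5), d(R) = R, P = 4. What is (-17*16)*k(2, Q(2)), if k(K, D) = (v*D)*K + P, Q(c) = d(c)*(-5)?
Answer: -2176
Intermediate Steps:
v = -⅕ (v = -3*(-⅕) + 4*(-⅕) = ⅗ - ⅘ = -⅕ ≈ -0.20000)
Q(c) = -5*c (Q(c) = c*(-5) = -5*c)
k(K, D) = 4 - D*K/5 (k(K, D) = (-D/5)*K + 4 = -D*K/5 + 4 = 4 - D*K/5)
(-17*16)*k(2, Q(2)) = (-17*16)*(4 - ⅕*(-5*2)*2) = -272*(4 - ⅕*(-10)*2) = -272*(4 + 4) = -272*8 = -2176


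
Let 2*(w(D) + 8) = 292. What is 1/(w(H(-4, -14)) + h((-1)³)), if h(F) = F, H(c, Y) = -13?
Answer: 1/137 ≈ 0.0072993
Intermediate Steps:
w(D) = 138 (w(D) = -8 + (½)*292 = -8 + 146 = 138)
1/(w(H(-4, -14)) + h((-1)³)) = 1/(138 + (-1)³) = 1/(138 - 1) = 1/137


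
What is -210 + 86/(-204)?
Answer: -21463/102 ≈ -210.42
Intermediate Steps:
-210 + 86/(-204) = -210 + 86*(-1/204) = -210 - 43/102 = -21463/102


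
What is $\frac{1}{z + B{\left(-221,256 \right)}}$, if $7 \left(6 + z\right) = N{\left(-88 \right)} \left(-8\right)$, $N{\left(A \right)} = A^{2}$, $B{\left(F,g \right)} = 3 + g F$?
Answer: $- \frac{7}{458005} \approx -1.5284 \cdot 10^{-5}$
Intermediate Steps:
$B{\left(F,g \right)} = 3 + F g$
$z = - \frac{61994}{7}$ ($z = -6 + \frac{\left(-88\right)^{2} \left(-8\right)}{7} = -6 + \frac{7744 \left(-8\right)}{7} = -6 + \frac{1}{7} \left(-61952\right) = -6 - \frac{61952}{7} = - \frac{61994}{7} \approx -8856.3$)
$\frac{1}{z + B{\left(-221,256 \right)}} = \frac{1}{- \frac{61994}{7} + \left(3 - 56576\right)} = \frac{1}{- \frac{61994}{7} - 56573} = \frac{1}{- \frac{458005}{7}} = - \frac{7}{458005}$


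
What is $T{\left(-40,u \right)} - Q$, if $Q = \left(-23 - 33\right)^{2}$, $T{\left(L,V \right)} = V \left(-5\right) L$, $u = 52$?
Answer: $7264$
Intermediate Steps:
$T{\left(L,V \right)} = - 5 L V$ ($T{\left(L,V \right)} = - 5 V L = - 5 L V$)
$Q = 3136$ ($Q = \left(-56\right)^{2} = 3136$)
$T{\left(-40,u \right)} - Q = \left(-5\right) \left(-40\right) 52 - 3136 = 10400 - 3136 = 7264$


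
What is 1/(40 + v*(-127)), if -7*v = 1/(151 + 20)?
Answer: 1197/48007 ≈ 0.024934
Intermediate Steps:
v = -1/1197 (v = -1/(7*(151 + 20)) = -1/7/171 = -1/7*1/171 = -1/1197 ≈ -0.00083542)
1/(40 + v*(-127)) = 1/(40 - 1/1197*(-127)) = 1/(40 + 127/1197) = 1/(48007/1197) = 1197/48007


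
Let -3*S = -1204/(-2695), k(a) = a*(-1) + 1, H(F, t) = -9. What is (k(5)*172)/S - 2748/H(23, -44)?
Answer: 14776/3 ≈ 4925.3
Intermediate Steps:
k(a) = 1 - a (k(a) = -a + 1 = 1 - a)
S = -172/1155 (S = -(-1204)/(3*(-2695)) = -(-1204)*(-1)/(3*2695) = -⅓*172/385 = -172/1155 ≈ -0.14892)
(k(5)*172)/S - 2748/H(23, -44) = ((1 - 1*5)*172)/(-172/1155) - 2748/(-9) = ((1 - 5)*172)*(-1155/172) - 2748*(-⅑) = -4*172*(-1155/172) + 916/3 = -688*(-1155/172) + 916/3 = 4620 + 916/3 = 14776/3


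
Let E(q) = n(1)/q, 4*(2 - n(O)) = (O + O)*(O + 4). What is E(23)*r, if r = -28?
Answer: 14/23 ≈ 0.60870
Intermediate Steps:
n(O) = 2 - O*(4 + O)/2 (n(O) = 2 - (O + O)*(O + 4)/4 = 2 - 2*O*(4 + O)/4 = 2 - O*(4 + O)/2)
E(q) = -1/(2*q) (E(q) = (2 - 2*1 - ½*1²)/q = (2 - 2 - ½*1)/q = (2 - 2 - ½)/q = -1/(2*q))
E(23)*r = -½/23*(-28) = -½*1/23*(-28) = -1/46*(-28) = 14/23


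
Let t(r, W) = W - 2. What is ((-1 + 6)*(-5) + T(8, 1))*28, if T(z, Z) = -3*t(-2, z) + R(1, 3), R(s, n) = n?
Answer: -1120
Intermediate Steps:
t(r, W) = -2 + W
T(z, Z) = 9 - 3*z (T(z, Z) = -3*(-2 + z) + 3 = (6 - 3*z) + 3 = 9 - 3*z)
((-1 + 6)*(-5) + T(8, 1))*28 = ((-1 + 6)*(-5) + (9 - 3*8))*28 = (5*(-5) + (9 - 24))*28 = (-25 - 15)*28 = -40*28 = -1120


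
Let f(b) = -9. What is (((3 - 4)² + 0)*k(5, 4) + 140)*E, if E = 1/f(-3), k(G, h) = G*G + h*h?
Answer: -181/9 ≈ -20.111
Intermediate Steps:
k(G, h) = G² + h²
E = -⅑ (E = 1/(-9) = -⅑ ≈ -0.11111)
(((3 - 4)² + 0)*k(5, 4) + 140)*E = (((3 - 4)² + 0)*(5² + 4²) + 140)*(-⅑) = (((-1)² + 0)*(25 + 16) + 140)*(-⅑) = ((1 + 0)*41 + 140)*(-⅑) = (1*41 + 140)*(-⅑) = (41 + 140)*(-⅑) = 181*(-⅑) = -181/9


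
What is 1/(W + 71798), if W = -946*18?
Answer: 1/54770 ≈ 1.8258e-5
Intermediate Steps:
W = -17028
1/(W + 71798) = 1/(-17028 + 71798) = 1/54770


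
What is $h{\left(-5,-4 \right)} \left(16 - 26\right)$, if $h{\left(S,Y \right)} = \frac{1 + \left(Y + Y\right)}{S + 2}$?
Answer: $- \frac{70}{3} \approx -23.333$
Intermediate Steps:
$h{\left(S,Y \right)} = \frac{1 + 2 Y}{2 + S}$
$h{\left(-5,-4 \right)} \left(16 - 26\right) = \frac{1 + 2 \left(-4\right)}{2 - 5} \left(16 - 26\right) = \frac{1 - 8}{-3} \left(-10\right) = \left(- \frac{1}{3}\right) \left(-7\right) \left(-10\right) = \frac{7}{3} \left(-10\right) = - \frac{70}{3}$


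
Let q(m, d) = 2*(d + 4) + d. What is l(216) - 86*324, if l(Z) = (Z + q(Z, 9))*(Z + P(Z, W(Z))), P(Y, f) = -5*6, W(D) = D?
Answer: 18822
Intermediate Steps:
P(Y, f) = -30
q(m, d) = 8 + 3*d (q(m, d) = 2*(4 + d) + d = (8 + 2*d) + d = 8 + 3*d)
l(Z) = (-30 + Z)*(35 + Z) (l(Z) = (Z + (8 + 3*9))*(Z - 30) = (Z + (8 + 27))*(-30 + Z) = (Z + 35)*(-30 + Z) = (35 + Z)*(-30 + Z) = (-30 + Z)*(35 + Z))
l(216) - 86*324 = (-1050 + 216**2 + 5*216) - 86*324 = (-1050 + 46656 + 1080) - 1*27864 = 46686 - 27864 = 18822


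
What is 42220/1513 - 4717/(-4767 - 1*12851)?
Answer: 750968781/26656034 ≈ 28.173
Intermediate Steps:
42220/1513 - 4717/(-4767 - 1*12851) = 42220*(1/1513) - 4717/(-4767 - 12851) = 42220/1513 - 4717/(-17618) = 42220/1513 - 4717*(-1/17618) = 42220/1513 + 4717/17618 = 750968781/26656034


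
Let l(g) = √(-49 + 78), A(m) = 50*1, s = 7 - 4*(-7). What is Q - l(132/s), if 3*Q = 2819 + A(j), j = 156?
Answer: 2869/3 - √29 ≈ 950.95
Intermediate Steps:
s = 35 (s = 7 + 28 = 35)
A(m) = 50
l(g) = √29
Q = 2869/3 (Q = (2819 + 50)/3 = (⅓)*2869 = 2869/3 ≈ 956.33)
Q - l(132/s) = 2869/3 - √29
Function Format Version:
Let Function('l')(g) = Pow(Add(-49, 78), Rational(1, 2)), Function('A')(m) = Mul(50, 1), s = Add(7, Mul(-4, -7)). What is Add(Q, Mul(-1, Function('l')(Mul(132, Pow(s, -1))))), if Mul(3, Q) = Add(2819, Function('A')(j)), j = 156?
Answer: Add(Rational(2869, 3), Mul(-1, Pow(29, Rational(1, 2)))) ≈ 950.95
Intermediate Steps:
s = 35 (s = Add(7, 28) = 35)
Function('A')(m) = 50
Function('l')(g) = Pow(29, Rational(1, 2))
Q = Rational(2869, 3) (Q = Mul(Rational(1, 3), Add(2819, 50)) = Mul(Rational(1, 3), 2869) = Rational(2869, 3) ≈ 956.33)
Add(Q, Mul(-1, Function('l')(Mul(132, Pow(s, -1))))) = Add(Rational(2869, 3), Mul(-1, Pow(29, Rational(1, 2))))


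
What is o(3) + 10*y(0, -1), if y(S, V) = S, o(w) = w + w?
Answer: 6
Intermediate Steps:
o(w) = 2*w
o(3) + 10*y(0, -1) = 2*3 + 10*0 = 6 + 0 = 6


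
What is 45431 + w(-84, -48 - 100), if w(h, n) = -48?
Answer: 45383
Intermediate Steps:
45431 + w(-84, -48 - 100) = 45431 - 48 = 45383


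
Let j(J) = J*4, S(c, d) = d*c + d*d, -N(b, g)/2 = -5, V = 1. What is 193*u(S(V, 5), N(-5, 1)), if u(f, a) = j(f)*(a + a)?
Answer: 463200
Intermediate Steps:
N(b, g) = 10 (N(b, g) = -2*(-5) = 10)
S(c, d) = d**2 + c*d (S(c, d) = c*d + d**2 = d**2 + c*d)
j(J) = 4*J
u(f, a) = 8*a*f (u(f, a) = (4*f)*(a + a) = (4*f)*(2*a) = 8*a*f)
193*u(S(V, 5), N(-5, 1)) = 193*(8*10*(5*(1 + 5))) = 193*(8*10*(5*6)) = 193*(8*10*30) = 193*2400 = 463200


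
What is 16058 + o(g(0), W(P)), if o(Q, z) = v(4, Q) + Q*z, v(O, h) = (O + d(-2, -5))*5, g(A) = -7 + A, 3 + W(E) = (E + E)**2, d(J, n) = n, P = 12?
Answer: 12042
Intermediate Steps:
W(E) = -3 + 4*E**2 (W(E) = -3 + (E + E)**2 = -3 + (2*E)**2 = -3 + 4*E**2)
v(O, h) = -25 + 5*O (v(O, h) = (O - 5)*5 = (-5 + O)*5 = -25 + 5*O)
o(Q, z) = -5 + Q*z (o(Q, z) = (-25 + 5*4) + Q*z = (-25 + 20) + Q*z = -5 + Q*z)
16058 + o(g(0), W(P)) = 16058 + (-5 + (-7 + 0)*(-3 + 4*12**2)) = 16058 + (-5 - 7*(-3 + 4*144)) = 16058 + (-5 - 7*(-3 + 576)) = 16058 + (-5 - 7*573) = 16058 + (-5 - 4011) = 16058 - 4016 = 12042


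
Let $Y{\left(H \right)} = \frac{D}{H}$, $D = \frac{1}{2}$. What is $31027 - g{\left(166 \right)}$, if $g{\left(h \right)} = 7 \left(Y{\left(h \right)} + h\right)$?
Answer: $\frac{9915173}{332} \approx 29865.0$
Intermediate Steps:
$D = \frac{1}{2} \approx 0.5$
$Y{\left(H \right)} = \frac{1}{2 H}$
$g{\left(h \right)} = 7 h + \frac{7}{2 h}$ ($g{\left(h \right)} = 7 \left(\frac{1}{2 h} + h\right) = 7 \left(h + \frac{1}{2 h}\right) = 7 h + \frac{7}{2 h}$)
$31027 - g{\left(166 \right)} = 31027 - \left(7 \cdot 166 + \frac{7}{2 \cdot 166}\right) = 31027 - \left(1162 + \frac{7}{2} \cdot \frac{1}{166}\right) = 31027 - \left(1162 + \frac{7}{332}\right) = 31027 - \frac{385791}{332} = \frac{9915173}{332}$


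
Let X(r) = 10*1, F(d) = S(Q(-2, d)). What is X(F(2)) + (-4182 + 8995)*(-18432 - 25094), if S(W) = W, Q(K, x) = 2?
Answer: -209490628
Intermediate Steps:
F(d) = 2
X(r) = 10
X(F(2)) + (-4182 + 8995)*(-18432 - 25094) = 10 + (-4182 + 8995)*(-18432 - 25094) = 10 + 4813*(-43526) = 10 - 209490638 = -209490628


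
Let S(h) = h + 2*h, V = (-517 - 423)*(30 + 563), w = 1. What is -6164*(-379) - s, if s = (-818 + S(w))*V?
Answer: -451961144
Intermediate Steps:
V = -557420 (V = -940*593 = -557420)
S(h) = 3*h
s = 454297300 (s = (-818 + 3*1)*(-557420) = (-818 + 3)*(-557420) = -815*(-557420) = 454297300)
-6164*(-379) - s = -6164*(-379) - 1*454297300 = 2336156 - 454297300 = -451961144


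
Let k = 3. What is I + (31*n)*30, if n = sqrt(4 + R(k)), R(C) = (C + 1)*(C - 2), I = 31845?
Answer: 31845 + 1860*sqrt(2) ≈ 34475.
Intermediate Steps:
R(C) = (1 + C)*(-2 + C)
n = 2*sqrt(2) (n = sqrt(4 + (-2 + 3**2 - 1*3)) = sqrt(4 + (-2 + 9 - 3)) = sqrt(4 + 4) = sqrt(8) = 2*sqrt(2) ≈ 2.8284)
I + (31*n)*30 = 31845 + (31*(2*sqrt(2)))*30 = 31845 + (62*sqrt(2))*30 = 31845 + 1860*sqrt(2)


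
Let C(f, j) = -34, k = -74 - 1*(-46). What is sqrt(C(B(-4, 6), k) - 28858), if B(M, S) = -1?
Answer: 2*I*sqrt(7223) ≈ 169.98*I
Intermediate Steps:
k = -28 (k = -74 + 46 = -28)
sqrt(C(B(-4, 6), k) - 28858) = sqrt(-34 - 28858) = sqrt(-28892) = 2*I*sqrt(7223)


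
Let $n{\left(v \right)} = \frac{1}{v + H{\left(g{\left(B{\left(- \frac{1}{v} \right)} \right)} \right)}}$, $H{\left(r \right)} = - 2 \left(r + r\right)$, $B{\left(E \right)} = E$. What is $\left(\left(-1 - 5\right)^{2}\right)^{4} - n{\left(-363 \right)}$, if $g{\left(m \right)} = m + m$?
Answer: $\frac{221334757995}{131777} \approx 1.6796 \cdot 10^{6}$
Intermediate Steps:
$g{\left(m \right)} = 2 m$
$H{\left(r \right)} = - 4 r$ ($H{\left(r \right)} = - 2 \cdot 2 r = - 4 r$)
$n{\left(v \right)} = \frac{1}{v + \frac{8}{v}}$ ($n{\left(v \right)} = \frac{1}{v - 4 \cdot 2 \left(- \frac{1}{v}\right)} = \frac{1}{v - 4 \left(- \frac{2}{v}\right)} = \frac{1}{v + \frac{8}{v}}$)
$\left(\left(-1 - 5\right)^{2}\right)^{4} - n{\left(-363 \right)} = \left(\left(-1 - 5\right)^{2}\right)^{4} - - \frac{363}{8 + \left(-363\right)^{2}} = \left(\left(-6\right)^{2}\right)^{4} - - \frac{363}{8 + 131769} = 36^{4} - - \frac{363}{131777} = 1679616 - \left(-363\right) \frac{1}{131777} = 1679616 - - \frac{363}{131777} = 1679616 + \frac{363}{131777} = \frac{221334757995}{131777}$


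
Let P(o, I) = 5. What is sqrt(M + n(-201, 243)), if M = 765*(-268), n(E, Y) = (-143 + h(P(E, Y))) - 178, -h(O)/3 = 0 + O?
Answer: 2*I*sqrt(51339) ≈ 453.16*I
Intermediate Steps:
h(O) = -3*O (h(O) = -3*(0 + O) = -3*O)
n(E, Y) = -336 (n(E, Y) = (-143 - 3*5) - 178 = (-143 - 15) - 178 = -158 - 178 = -336)
M = -205020
sqrt(M + n(-201, 243)) = sqrt(-205020 - 336) = sqrt(-205356) = 2*I*sqrt(51339)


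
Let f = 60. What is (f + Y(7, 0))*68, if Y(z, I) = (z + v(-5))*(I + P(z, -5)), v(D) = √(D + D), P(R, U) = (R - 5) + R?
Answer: 8364 + 612*I*√10 ≈ 8364.0 + 1935.3*I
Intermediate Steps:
P(R, U) = -5 + 2*R (P(R, U) = (-5 + R) + R = -5 + 2*R)
v(D) = √2*√D (v(D) = √(2*D) = √2*√D)
Y(z, I) = (z + I*√10)*(-5 + I + 2*z) (Y(z, I) = (z + √2*√(-5))*(I + (-5 + 2*z)) = (z + √2*(I*√5))*(-5 + I + 2*z) = (z + I*√10)*(-5 + I + 2*z))
(f + Y(7, 0))*68 = (60 + (0*7 + 7*(-5 + 2*7) + I*0*√10 + I*√10*(-5 + 2*7)))*68 = (60 + (0 + 7*(-5 + 14) + 0 + I*√10*(-5 + 14)))*68 = (60 + (0 + 7*9 + 0 + I*√10*9))*68 = (60 + (0 + 63 + 0 + 9*I*√10))*68 = (60 + (63 + 9*I*√10))*68 = (123 + 9*I*√10)*68 = 8364 + 612*I*√10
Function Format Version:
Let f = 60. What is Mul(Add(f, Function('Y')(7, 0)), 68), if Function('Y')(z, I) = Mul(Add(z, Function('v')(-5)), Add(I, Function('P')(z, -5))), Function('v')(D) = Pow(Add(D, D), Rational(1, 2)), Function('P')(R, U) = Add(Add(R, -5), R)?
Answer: Add(8364, Mul(612, I, Pow(10, Rational(1, 2)))) ≈ Add(8364.0, Mul(1935.3, I))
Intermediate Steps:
Function('P')(R, U) = Add(-5, Mul(2, R)) (Function('P')(R, U) = Add(Add(-5, R), R) = Add(-5, Mul(2, R)))
Function('v')(D) = Mul(Pow(2, Rational(1, 2)), Pow(D, Rational(1, 2))) (Function('v')(D) = Pow(Mul(2, D), Rational(1, 2)) = Mul(Pow(2, Rational(1, 2)), Pow(D, Rational(1, 2))))
Function('Y')(z, I) = Mul(Add(z, Mul(I, Pow(10, Rational(1, 2)))), Add(-5, I, Mul(2, z))) (Function('Y')(z, I) = Mul(Add(z, Mul(Pow(2, Rational(1, 2)), Pow(-5, Rational(1, 2)))), Add(I, Add(-5, Mul(2, z)))) = Mul(Add(z, Mul(Pow(2, Rational(1, 2)), Mul(I, Pow(5, Rational(1, 2))))), Add(-5, I, Mul(2, z))) = Mul(Add(z, Mul(I, Pow(10, Rational(1, 2)))), Add(-5, I, Mul(2, z))))
Mul(Add(f, Function('Y')(7, 0)), 68) = Mul(Add(60, Add(Mul(0, 7), Mul(7, Add(-5, Mul(2, 7))), Mul(I, 0, Pow(10, Rational(1, 2))), Mul(I, Pow(10, Rational(1, 2)), Add(-5, Mul(2, 7))))), 68) = Mul(Add(60, Add(0, Mul(7, Add(-5, 14)), 0, Mul(I, Pow(10, Rational(1, 2)), Add(-5, 14)))), 68) = Mul(Add(60, Add(0, Mul(7, 9), 0, Mul(I, Pow(10, Rational(1, 2)), 9))), 68) = Mul(Add(60, Add(0, 63, 0, Mul(9, I, Pow(10, Rational(1, 2))))), 68) = Mul(Add(60, Add(63, Mul(9, I, Pow(10, Rational(1, 2))))), 68) = Mul(Add(123, Mul(9, I, Pow(10, Rational(1, 2)))), 68) = Add(8364, Mul(612, I, Pow(10, Rational(1, 2))))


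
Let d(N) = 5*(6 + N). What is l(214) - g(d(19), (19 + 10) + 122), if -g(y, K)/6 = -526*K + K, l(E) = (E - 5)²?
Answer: -431969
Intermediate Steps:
d(N) = 30 + 5*N
l(E) = (-5 + E)²
g(y, K) = 3150*K (g(y, K) = -6*(-526*K + K) = -(-3150)*K = 3150*K)
l(214) - g(d(19), (19 + 10) + 122) = (-5 + 214)² - 3150*((19 + 10) + 122) = 209² - 3150*(29 + 122) = 43681 - 3150*151 = 43681 - 1*475650 = 43681 - 475650 = -431969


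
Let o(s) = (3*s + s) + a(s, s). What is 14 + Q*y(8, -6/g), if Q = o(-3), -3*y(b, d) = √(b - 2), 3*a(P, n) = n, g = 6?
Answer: 14 + 13*√6/3 ≈ 24.614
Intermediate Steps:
a(P, n) = n/3
o(s) = 13*s/3 (o(s) = (3*s + s) + s/3 = 4*s + s/3 = 13*s/3)
y(b, d) = -√(-2 + b)/3 (y(b, d) = -√(b - 2)/3 = -√(-2 + b)/3)
Q = -13 (Q = (13/3)*(-3) = -13)
14 + Q*y(8, -6/g) = 14 - (-13)*√(-2 + 8)/3 = 14 - (-13)*√6/3 = 14 + 13*√6/3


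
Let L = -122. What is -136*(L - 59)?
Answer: 24616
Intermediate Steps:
-136*(L - 59) = -136*(-122 - 59) = -136*(-181) = 24616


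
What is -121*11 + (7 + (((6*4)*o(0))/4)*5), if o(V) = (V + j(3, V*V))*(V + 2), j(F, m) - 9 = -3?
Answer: -964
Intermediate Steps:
j(F, m) = 6 (j(F, m) = 9 - 3 = 6)
o(V) = (2 + V)*(6 + V) (o(V) = (V + 6)*(V + 2) = (6 + V)*(2 + V) = (2 + V)*(6 + V))
-121*11 + (7 + (((6*4)*o(0))/4)*5) = -121*11 + (7 + (((6*4)*(12 + 0² + 8*0))/4)*5) = -1331 + (7 + ((24*(12 + 0 + 0))*(¼))*5) = -1331 + (7 + ((24*12)*(¼))*5) = -1331 + (7 + (288*(¼))*5) = -1331 + (7 + 72*5) = -1331 + (7 + 360) = -1331 + 367 = -964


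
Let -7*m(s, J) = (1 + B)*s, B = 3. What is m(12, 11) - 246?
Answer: -1770/7 ≈ -252.86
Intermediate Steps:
m(s, J) = -4*s/7 (m(s, J) = -(1 + 3)*s/7 = -4*s/7)
m(12, 11) - 246 = -4/7*12 - 246 = -48/7 - 246 = -1770/7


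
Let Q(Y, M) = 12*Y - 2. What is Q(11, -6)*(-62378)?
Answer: -8109140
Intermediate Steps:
Q(Y, M) = -2 + 12*Y
Q(11, -6)*(-62378) = (-2 + 12*11)*(-62378) = (-2 + 132)*(-62378) = 130*(-62378) = -8109140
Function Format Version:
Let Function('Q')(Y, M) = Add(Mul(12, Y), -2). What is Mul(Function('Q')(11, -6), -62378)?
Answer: -8109140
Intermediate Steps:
Function('Q')(Y, M) = Add(-2, Mul(12, Y))
Mul(Function('Q')(11, -6), -62378) = Mul(Add(-2, Mul(12, 11)), -62378) = Mul(Add(-2, 132), -62378) = Mul(130, -62378) = -8109140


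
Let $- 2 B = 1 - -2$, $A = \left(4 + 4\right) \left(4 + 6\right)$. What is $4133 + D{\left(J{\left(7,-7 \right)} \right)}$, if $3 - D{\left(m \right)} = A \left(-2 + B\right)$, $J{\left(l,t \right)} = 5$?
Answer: $4416$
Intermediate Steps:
$A = 80$ ($A = 8 \cdot 10 = 80$)
$B = - \frac{3}{2}$ ($B = - \frac{1 - -2}{2} = - \frac{1 + 2}{2} = \left(- \frac{1}{2}\right) 3 = - \frac{3}{2} \approx -1.5$)
$D{\left(m \right)} = 283$ ($D{\left(m \right)} = 3 - 80 \left(-2 - \frac{3}{2}\right) = 3 - 80 \left(- \frac{7}{2}\right) = 3 - -280 = 3 + 280 = 283$)
$4133 + D{\left(J{\left(7,-7 \right)} \right)} = 4133 + 283 = 4416$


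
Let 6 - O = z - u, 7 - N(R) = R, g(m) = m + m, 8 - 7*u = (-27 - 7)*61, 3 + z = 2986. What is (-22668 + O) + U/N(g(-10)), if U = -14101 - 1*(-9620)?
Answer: -4822058/189 ≈ -25514.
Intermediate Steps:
z = 2983 (z = -3 + 2986 = 2983)
U = -4481 (U = -14101 + 9620 = -4481)
u = 2082/7 (u = 8/7 - (-27 - 7)*61/7 = 8/7 - (-34)*61/7 = 8/7 - ⅐*(-2074) = 8/7 + 2074/7 = 2082/7 ≈ 297.43)
g(m) = 2*m
N(R) = 7 - R
O = -18757/7 (O = 6 - (2983 - 1*2082/7) = 6 - (2983 - 2082/7) = 6 - 1*18799/7 = 6 - 18799/7 = -18757/7 ≈ -2679.6)
(-22668 + O) + U/N(g(-10)) = (-22668 - 18757/7) - 4481/(7 - 2*(-10)) = -177433/7 - 4481/(7 - 1*(-20)) = -177433/7 - 4481/(7 + 20) = -177433/7 - 4481/27 = -4822058/189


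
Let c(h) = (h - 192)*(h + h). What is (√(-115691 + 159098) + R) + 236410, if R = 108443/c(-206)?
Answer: 38765674603/163976 + 3*√4823 ≈ 2.3662e+5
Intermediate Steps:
c(h) = 2*h*(-192 + h) (c(h) = (-192 + h)*(2*h) = 2*h*(-192 + h))
R = 108443/163976 (R = 108443/((2*(-206)*(-192 - 206))) = 108443/((2*(-206)*(-398))) = 108443/163976 ≈ 0.66133)
(√(-115691 + 159098) + R) + 236410 = (√(-115691 + 159098) + 108443/163976) + 236410 = (√43407 + 108443/163976) + 236410 = (3*√4823 + 108443/163976) + 236410 = (108443/163976 + 3*√4823) + 236410 = 38765674603/163976 + 3*√4823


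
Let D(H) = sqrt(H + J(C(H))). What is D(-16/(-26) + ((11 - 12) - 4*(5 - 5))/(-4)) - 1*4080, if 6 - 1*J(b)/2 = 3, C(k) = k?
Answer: -4080 + sqrt(4641)/26 ≈ -4077.4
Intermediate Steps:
J(b) = 6 (J(b) = 12 - 2*3 = 12 - 6 = 6)
D(H) = sqrt(6 + H) (D(H) = sqrt(H + 6) = sqrt(6 + H))
D(-16/(-26) + ((11 - 12) - 4*(5 - 5))/(-4)) - 1*4080 = sqrt(6 + (-16/(-26) + ((11 - 12) - 4*(5 - 5))/(-4))) - 1*4080 = sqrt(6 + (-16*(-1/26) + (-1 - 4*0)*(-1/4))) - 4080 = sqrt(6 + (8/13 + (-1 + 0)*(-1/4))) - 4080 = sqrt(6 + (8/13 - 1*(-1/4))) - 4080 = sqrt(6 + (8/13 + 1/4)) - 4080 = sqrt(6 + 45/52) - 4080 = sqrt(357/52) - 4080 = sqrt(4641)/26 - 4080 = -4080 + sqrt(4641)/26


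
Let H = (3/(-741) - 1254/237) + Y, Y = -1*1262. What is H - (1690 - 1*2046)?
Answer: -17782103/19513 ≈ -911.29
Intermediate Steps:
Y = -1262
H = -24728731/19513 (H = (3/(-741) - 1254/237) - 1262 = (3*(-1/741) - 1254*1/237) - 1262 = (-1/247 - 418/79) - 1262 = -103325/19513 - 1262 = -24728731/19513 ≈ -1267.3)
H - (1690 - 1*2046) = -24728731/19513 - (1690 - 1*2046) = -24728731/19513 - (1690 - 2046) = -24728731/19513 - 1*(-356) = -24728731/19513 + 356 = -17782103/19513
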